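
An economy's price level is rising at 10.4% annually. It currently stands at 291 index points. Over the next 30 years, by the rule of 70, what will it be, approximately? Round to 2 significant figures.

It doubles every 70/10.4 ≈ 6.73 years, so 30 years is 4.46 doublings.
2^4.46 ≈ 22.01; 291 × 22.01 ≈ 6400 index points.

around 6400 index points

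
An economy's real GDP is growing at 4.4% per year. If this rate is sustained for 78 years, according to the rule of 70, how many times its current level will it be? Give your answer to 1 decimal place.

around 29.9 times

Doubling time ≈ 70/4.4 = 15.91 years.
78 years / 15.91 ≈ 4.90 doublings → factor 2^4.90 ≈ 29.9.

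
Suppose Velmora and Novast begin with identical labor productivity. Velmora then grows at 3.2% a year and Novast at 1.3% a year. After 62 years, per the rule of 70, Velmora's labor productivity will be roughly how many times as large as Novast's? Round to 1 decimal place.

Rate gap = 3.2% − 1.3% = 1.9 points.
The ratio doubles every 70/1.9 ≈ 36.84 years.
62/36.84 ≈ 1.68 doublings → ratio ≈ 2^1.68 ≈ 3.2.

around 3.2 times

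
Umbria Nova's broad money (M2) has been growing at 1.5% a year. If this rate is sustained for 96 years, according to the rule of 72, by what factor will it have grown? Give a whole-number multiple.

roughly 4 times

Doubling time ≈ 72/1.5 = 48.00 years.
96/48.00 ≈ 2 doublings, so about 2^2 = 4×.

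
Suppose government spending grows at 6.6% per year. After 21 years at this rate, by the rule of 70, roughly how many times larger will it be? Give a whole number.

Doubling time ≈ 70/6.6 = 10.61 years.
21/10.61 ≈ 2 doublings, so about 2^2 = 4×.

around 4 times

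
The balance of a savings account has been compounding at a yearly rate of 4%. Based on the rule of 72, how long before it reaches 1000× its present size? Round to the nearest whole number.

Doubling time ≈ 72/4 = 18.00 years.
1000× is log₂ 1000 ≈ 9.97 doublings, so ≈ 9.97 × 18.00 = 179 years.

approximately 179 years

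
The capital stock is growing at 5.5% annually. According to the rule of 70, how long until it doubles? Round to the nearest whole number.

At 5.5%, doubling takes about 70/5.5 = 12.73 years.

13 years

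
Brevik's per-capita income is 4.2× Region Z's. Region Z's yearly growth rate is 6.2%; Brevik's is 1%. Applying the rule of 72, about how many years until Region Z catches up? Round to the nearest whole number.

What matters is the difference: 5.2 pp.
Rule of 72 on the gap: the ratio halves every 72/5.2 ≈ 13.85 years.
A 4.2× gap takes log₂(4.2) ≈ 2.07 halvings to close: 2.07 × 13.85 ≈ 29 years.

approximately 29 years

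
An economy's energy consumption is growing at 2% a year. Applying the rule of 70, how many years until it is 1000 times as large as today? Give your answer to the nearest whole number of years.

about 349 years

At 2% it doubles every 70/2 ≈ 35.00 years.
Reaching 1000× takes log₂(1000) ≈ 9.97 doublings.
9.97 × 35.00 ≈ 349 years.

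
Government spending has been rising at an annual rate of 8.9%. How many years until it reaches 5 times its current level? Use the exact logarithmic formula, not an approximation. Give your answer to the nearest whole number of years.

19 years

t = ln(5) / ln(1 + 0.089) = 1.6094 / 0.085260 ≈ 18.88.
≈ 19 years.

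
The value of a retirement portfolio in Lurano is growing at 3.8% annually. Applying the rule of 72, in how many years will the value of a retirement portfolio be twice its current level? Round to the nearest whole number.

Doubling time ≈ 72 / 3.8 = 18.95 years.

about 19 years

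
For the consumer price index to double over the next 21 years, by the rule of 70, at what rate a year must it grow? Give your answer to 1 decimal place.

approximately 3.3%

70 / 21 ≈ 3.33, so about 3.3% a year.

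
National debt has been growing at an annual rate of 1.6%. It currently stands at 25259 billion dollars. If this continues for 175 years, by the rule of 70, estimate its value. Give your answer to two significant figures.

400000 billion dollars

It doubles every 70/1.6 ≈ 43.75 years, so 175 years is 4.00 doublings.
2^4.00 ≈ 16.00; 25259 × 16.00 ≈ 400000 billion dollars.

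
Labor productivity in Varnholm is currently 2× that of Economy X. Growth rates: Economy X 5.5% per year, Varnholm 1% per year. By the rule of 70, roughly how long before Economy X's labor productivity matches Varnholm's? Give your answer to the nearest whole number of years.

≈ 16 years

The growth-rate gap is 5.5% − 1% = 4.5 percentage points.
So the ratio between them halves every 70/4.5 ≈ 15.56 years.
A 2× gap closes after 1 halving: 1 × 15.56 ≈ 16 years.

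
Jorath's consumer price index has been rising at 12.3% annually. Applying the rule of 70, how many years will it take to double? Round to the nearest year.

6 years

70/12.3 ≈ 5.69, so it doubles roughly every 6 years.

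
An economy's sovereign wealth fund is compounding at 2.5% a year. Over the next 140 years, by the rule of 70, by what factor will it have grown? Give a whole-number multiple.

Doubling time ≈ 70/2.5 = 28.00 years.
140/28.00 ≈ 5 doublings, so about 2^5 = 32×.

approximately 32 times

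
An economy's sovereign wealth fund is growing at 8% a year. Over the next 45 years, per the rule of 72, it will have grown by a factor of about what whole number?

At 8% one doubling takes ≈ 9.00 years; 45 years is 5 of them, so ×32.

roughly 32 times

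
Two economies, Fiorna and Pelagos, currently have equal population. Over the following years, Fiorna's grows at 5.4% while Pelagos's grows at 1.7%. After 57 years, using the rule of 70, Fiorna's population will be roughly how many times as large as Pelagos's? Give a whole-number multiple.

Only the 3.7-point difference matters.
70/3.7 ≈ 18.92 years per doubling of the ratio; 57 years gives 3.01 doublings, so ≈ 8×.

8 times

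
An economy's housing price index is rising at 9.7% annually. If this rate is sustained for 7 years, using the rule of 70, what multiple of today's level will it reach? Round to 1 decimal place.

roughly 2.0 times

Doubling time ≈ 70/9.7 = 7.22 years.
7 years / 7.22 ≈ 0.97 doublings → factor 2^0.97 ≈ 2.0.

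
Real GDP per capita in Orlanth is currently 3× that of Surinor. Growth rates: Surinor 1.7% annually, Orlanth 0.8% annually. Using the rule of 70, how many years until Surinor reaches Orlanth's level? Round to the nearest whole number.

≈ 123 years

The growth-rate gap is 1.7% − 0.8% = 0.9 percentage points.
So the ratio between them halves every 70/0.9 ≈ 77.78 years.
A 3× gap takes log₂(3) ≈ 1.58 halvings to close: 1.58 × 77.78 ≈ 123 years.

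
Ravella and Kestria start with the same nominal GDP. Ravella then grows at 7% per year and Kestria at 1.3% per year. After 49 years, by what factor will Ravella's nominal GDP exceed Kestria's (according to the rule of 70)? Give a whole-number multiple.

Ravella pulls ahead at 5.7 pp per year, so the ratio doubles every 70/5.7 ≈ 12.28 years.
In 49 years that's 3.99 doublings: 2^3.99 ≈ 16.

around 16 times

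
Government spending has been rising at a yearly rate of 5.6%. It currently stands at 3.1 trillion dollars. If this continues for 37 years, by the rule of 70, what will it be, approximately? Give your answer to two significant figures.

Doubling time ≈ 70/5.6 = 12.50 years.
37 years is 37/12.50 ≈ 2.96 doublings, a factor of 2^2.96 ≈ 7.78.
3.1 × 7.78 ≈ 24 trillion dollars.

24 trillion dollars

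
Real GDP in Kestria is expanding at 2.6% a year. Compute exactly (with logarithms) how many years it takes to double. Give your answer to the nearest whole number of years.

27 years

t = ln(2) / ln(1 + 0.026) = 0.6931 / 0.025668 ≈ 27.00.
≈ 27 years.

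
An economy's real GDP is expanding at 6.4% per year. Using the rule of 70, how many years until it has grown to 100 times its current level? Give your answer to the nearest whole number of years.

approximately 73 years

One doubling takes 70/6.4 = 10.94 years.
100× is log₂ 100 ≈ 6.64 doublings, so ≈ 6.64 × 10.94 = 73 years.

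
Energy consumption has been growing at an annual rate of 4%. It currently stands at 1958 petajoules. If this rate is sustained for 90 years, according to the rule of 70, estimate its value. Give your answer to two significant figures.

around 69000 petajoules

It doubles every 70/4 ≈ 17.50 years, so 90 years is 5.14 doublings.
2^5.14 ≈ 35.26; 1958 × 35.26 ≈ 69000 petajoules.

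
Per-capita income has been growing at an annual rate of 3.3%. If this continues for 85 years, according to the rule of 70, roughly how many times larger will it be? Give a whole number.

16 times

70/3.3 ≈ 21.21 years per doubling.
85 years fits 4 doublings: 2^4 = 16.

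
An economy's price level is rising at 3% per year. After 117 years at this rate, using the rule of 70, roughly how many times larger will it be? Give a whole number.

approximately 32 times

Doubling time ≈ 70/3 = 23.33 years.
117/23.33 ≈ 5 doublings, so about 2^5 = 32×.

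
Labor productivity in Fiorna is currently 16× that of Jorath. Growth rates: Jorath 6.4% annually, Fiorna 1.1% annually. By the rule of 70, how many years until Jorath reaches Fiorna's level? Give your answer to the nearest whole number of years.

The growth-rate gap is 6.4% − 1.1% = 5.3 percentage points.
So the ratio between them halves every 70/5.3 ≈ 13.21 years.
A 16× gap closes after 4 halvings: 4 × 13.21 ≈ 53 years.

roughly 53 years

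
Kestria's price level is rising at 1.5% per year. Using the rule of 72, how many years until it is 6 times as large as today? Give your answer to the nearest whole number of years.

One doubling takes 72/1.5 = 48.00 years.
6× is log₂ 6 ≈ 2.58 doublings, so ≈ 2.58 × 48.00 = 124 years.

roughly 124 years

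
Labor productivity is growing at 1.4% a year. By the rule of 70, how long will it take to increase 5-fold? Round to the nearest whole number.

One doubling takes 70/1.4 = 50.00 years.
Reaching 5× takes log₂(5) ≈ 2.32 doublings.
2.32 × 50.00 ≈ 116 years.

around 116 years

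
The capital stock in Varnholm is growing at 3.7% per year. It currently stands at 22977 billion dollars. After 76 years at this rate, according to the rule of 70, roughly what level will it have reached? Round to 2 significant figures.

It doubles every 70/3.7 ≈ 18.92 years, so 76 years is 4.02 doublings.
2^4.02 ≈ 16.22; 22977 × 16.22 ≈ 370000 billion dollars.

≈ 370000 billion dollars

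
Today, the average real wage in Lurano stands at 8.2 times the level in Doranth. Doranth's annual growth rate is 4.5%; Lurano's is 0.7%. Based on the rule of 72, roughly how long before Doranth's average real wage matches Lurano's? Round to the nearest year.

Doranth gains on Lurano at 4.5% − 0.7% = 3.8 points a year.
At that relative rate the gap halves every 72/3.8 ≈ 18.95 years.
An 8.2 times gap takes log₂(8.2) ≈ 3.04 halvings to close: 3.04 × 18.95 ≈ 58 years.

around 58 years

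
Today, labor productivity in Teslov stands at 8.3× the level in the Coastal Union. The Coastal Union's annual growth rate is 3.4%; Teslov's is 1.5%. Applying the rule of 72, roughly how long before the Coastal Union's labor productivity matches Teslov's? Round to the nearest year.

roughly 116 years

What matters is the difference: 1.9 pp.
Rule of 72 on the gap: the ratio halves every 72/1.9 ≈ 37.89 years.
An 8.3× gap takes log₂(8.3) ≈ 3.05 halvings to close: 3.05 × 37.89 ≈ 116 years.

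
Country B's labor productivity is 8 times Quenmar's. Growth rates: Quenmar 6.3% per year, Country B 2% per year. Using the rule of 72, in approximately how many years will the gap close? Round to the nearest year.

50 years

Quenmar gains on Country B at 6.3% − 2% = 4.3 points a year.
At that relative rate the gap halves every 72/4.3 ≈ 16.74 years.
An 8 times gap closes after 3 halvings: 3 × 16.74 ≈ 50 years.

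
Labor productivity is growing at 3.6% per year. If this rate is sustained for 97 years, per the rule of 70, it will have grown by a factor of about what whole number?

≈ 32 times

Doubling time ≈ 70/3.6 = 19.44 years.
97/19.44 ≈ 5 doublings, so about 2^5 = 32×.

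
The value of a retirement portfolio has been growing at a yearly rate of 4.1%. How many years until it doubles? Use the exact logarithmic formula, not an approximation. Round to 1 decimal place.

t = ln(2) / ln(1 + 0.041) = 0.6931 / 0.040182 ≈ 17.25.

17.3 years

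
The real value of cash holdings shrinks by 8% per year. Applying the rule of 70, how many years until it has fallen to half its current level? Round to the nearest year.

Falling at 8%, it halves about every 70/8 = 8.75 years.

around 9 years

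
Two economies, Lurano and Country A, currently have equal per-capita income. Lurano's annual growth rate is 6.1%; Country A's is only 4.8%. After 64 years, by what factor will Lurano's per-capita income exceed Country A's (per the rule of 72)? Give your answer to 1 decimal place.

2.2 times

Only the 1.3-point difference matters.
72/1.3 ≈ 55.38 years per doubling of the ratio; 64 years gives 1.16 doublings, so ≈ 2.2×.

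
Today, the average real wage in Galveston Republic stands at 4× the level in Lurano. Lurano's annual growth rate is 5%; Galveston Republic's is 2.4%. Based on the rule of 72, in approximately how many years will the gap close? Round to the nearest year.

The growth-rate gap is 5% − 2.4% = 2.6 percentage points.
So the ratio between them halves every 72/2.6 ≈ 27.69 years.
A 4× gap closes after 2 halvings: 2 × 27.69 ≈ 55 years.

around 55 years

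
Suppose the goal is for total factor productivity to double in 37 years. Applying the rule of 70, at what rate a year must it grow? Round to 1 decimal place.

70 / 37 ≈ 1.89, so about 1.9% a year.

≈ 1.9%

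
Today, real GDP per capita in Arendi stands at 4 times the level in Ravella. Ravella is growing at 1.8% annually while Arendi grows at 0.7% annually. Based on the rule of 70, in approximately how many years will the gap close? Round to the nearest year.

roughly 127 years

The growth-rate gap is 1.8% − 0.7% = 1.1 percentage points.
So the ratio between them halves every 70/1.1 ≈ 63.64 years.
A 4 times gap closes after 2 halvings: 2 × 63.64 ≈ 127 years.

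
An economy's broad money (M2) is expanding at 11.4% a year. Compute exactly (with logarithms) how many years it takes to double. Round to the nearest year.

6 years

t = ln(2) / ln(1 + 0.114) = 0.6931 / 0.107957 ≈ 6.42.
≈ 6 years.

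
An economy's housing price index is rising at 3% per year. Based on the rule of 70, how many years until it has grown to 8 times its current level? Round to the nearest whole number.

One doubling takes 70/3 = 23.33 years.
8× is 3 doublings, so 3 × 23.33 ≈ 70 years.

roughly 70 years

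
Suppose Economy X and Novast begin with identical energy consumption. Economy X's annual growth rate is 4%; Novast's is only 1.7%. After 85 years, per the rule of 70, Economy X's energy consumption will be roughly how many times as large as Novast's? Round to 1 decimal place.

Economy X pulls ahead at 2.3 pp per year, so the ratio doubles every 70/2.3 ≈ 30.43 years.
In 85 years that's 2.79 doublings: 2^2.79 ≈ 6.9.

6.9 times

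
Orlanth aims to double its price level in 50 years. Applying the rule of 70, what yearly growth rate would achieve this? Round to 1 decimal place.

70 / 50 ≈ 1.40, so about 1.4% per year.

approximately 1.4%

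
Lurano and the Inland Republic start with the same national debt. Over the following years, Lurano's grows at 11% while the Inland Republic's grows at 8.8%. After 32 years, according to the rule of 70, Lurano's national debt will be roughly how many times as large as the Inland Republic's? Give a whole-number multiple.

Lurano pulls ahead at 2.2 pp per year, so the ratio doubles every 70/2.2 ≈ 31.82 years.
In 32 years that's 1.01 doublings: 2^1.01 ≈ 2.

2 times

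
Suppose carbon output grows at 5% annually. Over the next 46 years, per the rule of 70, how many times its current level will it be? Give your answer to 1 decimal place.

9.8 times

Doubling time ≈ 70/5 = 14.00 years.
46 years / 14.00 ≈ 3.29 doublings → factor 2^3.29 ≈ 9.8.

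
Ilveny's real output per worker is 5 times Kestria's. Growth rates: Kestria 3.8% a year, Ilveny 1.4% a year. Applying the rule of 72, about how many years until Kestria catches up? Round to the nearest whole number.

Kestria gains on Ilveny at 3.8% − 1.4% = 2.4 points a year.
At that relative rate the gap halves every 72/2.4 ≈ 30.00 years.
A 5 times gap takes log₂(5) ≈ 2.32 halvings to close: 2.32 × 30.00 ≈ 70 years.

roughly 70 years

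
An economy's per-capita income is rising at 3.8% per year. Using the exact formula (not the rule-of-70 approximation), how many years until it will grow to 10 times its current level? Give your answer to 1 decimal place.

61.7 years

t = ln(10) / ln(1 + 0.038) = 2.3026 / 0.037296 ≈ 61.74.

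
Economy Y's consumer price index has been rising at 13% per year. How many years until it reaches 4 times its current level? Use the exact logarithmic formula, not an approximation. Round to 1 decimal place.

t = ln(4) / ln(1 + 0.13) = 1.3863 / 0.122218 ≈ 11.34.

11.3 years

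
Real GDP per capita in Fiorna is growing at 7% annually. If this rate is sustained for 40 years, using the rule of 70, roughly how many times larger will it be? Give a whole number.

roughly 16 times

At 7% one doubling takes ≈ 10.00 years; 40 years is 4 of them, so ×16.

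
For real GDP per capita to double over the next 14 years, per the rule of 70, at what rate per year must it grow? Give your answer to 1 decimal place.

roughly 5.0%

70 / 14 ≈ 5.00, so about 5.0% per year.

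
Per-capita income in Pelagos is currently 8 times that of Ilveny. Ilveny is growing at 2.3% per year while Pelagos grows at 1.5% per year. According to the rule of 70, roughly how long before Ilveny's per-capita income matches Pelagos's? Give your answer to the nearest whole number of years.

Ilveny gains on Pelagos at 2.3% − 1.5% = 0.8 points a year.
At that relative rate the gap halves every 70/0.8 ≈ 87.50 years.
An 8 times gap closes after 3 halvings: 3 × 87.50 ≈ 263 years.

≈ 263 years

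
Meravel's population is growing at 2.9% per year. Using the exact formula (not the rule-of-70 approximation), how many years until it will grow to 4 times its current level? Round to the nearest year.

t = ln(4) / ln(1 + 0.029) = 1.3863 / 0.028587 ≈ 48.49.
≈ 48 years.

48 years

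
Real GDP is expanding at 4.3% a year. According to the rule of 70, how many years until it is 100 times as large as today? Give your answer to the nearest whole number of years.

At 4.3% it doubles every 70/4.3 ≈ 16.28 years.
100× is log₂ 100 ≈ 6.64 doublings, so ≈ 6.64 × 16.28 = 108 years.

about 108 years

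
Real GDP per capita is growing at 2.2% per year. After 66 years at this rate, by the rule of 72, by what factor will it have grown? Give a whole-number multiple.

72/2.2 ≈ 32.73 years per doubling.
66 years fits 2 doublings: 2^2 = 4.

around 4 times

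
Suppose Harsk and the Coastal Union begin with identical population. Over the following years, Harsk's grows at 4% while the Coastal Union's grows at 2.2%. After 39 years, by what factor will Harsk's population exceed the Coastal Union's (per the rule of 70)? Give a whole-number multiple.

roughly 2 times

Harsk pulls ahead at 1.8 pp per year, so the ratio doubles every 70/1.8 ≈ 38.89 years.
In 39 years that's 1.00 doublings: 2^1.00 ≈ 2.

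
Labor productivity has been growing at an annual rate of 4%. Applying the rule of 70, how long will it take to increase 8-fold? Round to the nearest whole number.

Doubling time ≈ 70/4 = 17.50 years.
8× is 3 doublings, so 3 × 17.50 ≈ 53 years.

53 years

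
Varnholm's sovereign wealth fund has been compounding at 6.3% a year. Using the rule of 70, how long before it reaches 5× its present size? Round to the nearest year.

roughly 26 years

At 6.3% it doubles every 70/6.3 ≈ 11.11 years.
5× is log₂ 5 ≈ 2.32 doublings, so ≈ 2.32 × 11.11 = 26 years.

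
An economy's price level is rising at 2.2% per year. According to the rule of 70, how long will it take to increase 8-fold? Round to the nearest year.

≈ 95 years

Doubling time ≈ 70/2.2 = 31.82 years.
8× is 3 doublings, so 3 × 31.82 ≈ 95 years.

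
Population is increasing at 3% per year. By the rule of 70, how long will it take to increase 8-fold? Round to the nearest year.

≈ 70 years

One doubling takes 70/3 = 23.33 years.
8× is 3 doublings, so 3 × 23.33 ≈ 70 years.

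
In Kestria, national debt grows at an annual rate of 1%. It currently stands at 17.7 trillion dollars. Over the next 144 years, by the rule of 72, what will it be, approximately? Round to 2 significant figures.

approximately 71 trillion dollars

Doubling time ≈ 72/1 = 72.00 years.
144 years is 144/72.00 ≈ 2.00 doublings, a factor of 2^2.00 ≈ 4.00.
17.7 × 4.00 ≈ 71 trillion dollars.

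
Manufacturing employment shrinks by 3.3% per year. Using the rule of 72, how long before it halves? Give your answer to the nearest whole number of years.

Halving time ≈ 72 / 3.3 = 21.82 → 22 years.

≈ 22 years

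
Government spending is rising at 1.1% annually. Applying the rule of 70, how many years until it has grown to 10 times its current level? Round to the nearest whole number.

approximately 211 years

One doubling takes 70/1.1 = 63.64 years.
10× is log₂ 10 ≈ 3.32 doublings, so ≈ 3.32 × 63.64 = 211 years.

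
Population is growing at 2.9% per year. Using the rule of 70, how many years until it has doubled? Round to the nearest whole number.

around 24 years

Doubling time ≈ 70 / 2.9 = 24.14 years.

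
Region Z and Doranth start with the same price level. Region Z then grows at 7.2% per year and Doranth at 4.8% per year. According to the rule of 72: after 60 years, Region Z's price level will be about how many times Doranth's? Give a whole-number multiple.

roughly 4 times

Only the 2.4-point difference matters.
72/2.4 ≈ 30.00 years per doubling of the ratio; 60 years gives 2.00 doublings, so ≈ 4×.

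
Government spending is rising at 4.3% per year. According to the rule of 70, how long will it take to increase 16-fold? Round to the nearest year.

≈ 65 years

Doubling time ≈ 70/4.3 = 16.28 years.
Getting to 16× needs 4 doublings: 4 × 16.28 ≈ 65 years.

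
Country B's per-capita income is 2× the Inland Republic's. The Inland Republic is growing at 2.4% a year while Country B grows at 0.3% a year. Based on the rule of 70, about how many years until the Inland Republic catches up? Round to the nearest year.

roughly 33 years

What matters is the difference: 2.1 pp.
Rule of 70 on the gap: the ratio halves every 70/2.1 ≈ 33.33 years.
A 2× gap closes after 1 halving: 1 × 33.33 ≈ 33 years.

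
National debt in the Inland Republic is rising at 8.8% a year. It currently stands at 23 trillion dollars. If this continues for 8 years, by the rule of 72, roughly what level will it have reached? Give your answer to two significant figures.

around 45 trillion dollars

Doubling time ≈ 72/8.8 = 8.18 years.
8 years is 8/8.18 ≈ 0.98 doublings, a factor of 2^0.98 ≈ 1.97.
23 × 1.97 ≈ 45 trillion dollars.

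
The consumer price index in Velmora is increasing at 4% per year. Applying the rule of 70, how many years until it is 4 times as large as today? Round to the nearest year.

approximately 35 years

One doubling takes 70/4 = 17.50 years.
4 = 2^2, so 2 doublings → 35 years.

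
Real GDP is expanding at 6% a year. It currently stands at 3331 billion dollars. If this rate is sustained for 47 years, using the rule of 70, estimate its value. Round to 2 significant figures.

around 54000 billion dollars

Doubling time ≈ 70/6 = 11.67 years.
47 years is 47/11.67 ≈ 4.03 doublings, a factor of 2^4.03 ≈ 16.34.
3331 × 16.34 ≈ 54000 billion dollars.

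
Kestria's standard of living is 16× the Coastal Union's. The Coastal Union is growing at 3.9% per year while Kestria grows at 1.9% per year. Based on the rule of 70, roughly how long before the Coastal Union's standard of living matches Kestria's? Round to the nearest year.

around 140 years

What matters is the difference: 2 pp.
Rule of 70 on the gap: the ratio halves every 70/2 ≈ 35.00 years.
A 16× gap closes after 4 halvings: 4 × 35.00 ≈ 140 years.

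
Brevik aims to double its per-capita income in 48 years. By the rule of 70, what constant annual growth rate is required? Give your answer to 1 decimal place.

around 1.5% annually

70 / 48 ≈ 1.46, so about 1.5% annually.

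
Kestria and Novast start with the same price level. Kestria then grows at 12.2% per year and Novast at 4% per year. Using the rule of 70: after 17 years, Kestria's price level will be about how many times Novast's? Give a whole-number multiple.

Only the 8.2-point difference matters.
70/8.2 ≈ 8.54 years per doubling of the ratio; 17 years gives 1.99 doublings, so ≈ 4×.

4 times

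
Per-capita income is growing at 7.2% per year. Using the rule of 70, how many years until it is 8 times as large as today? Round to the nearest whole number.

Doubling time ≈ 70/7.2 = 9.72 years.
8 = 2^3, so 3 doublings → 29 years.

29 years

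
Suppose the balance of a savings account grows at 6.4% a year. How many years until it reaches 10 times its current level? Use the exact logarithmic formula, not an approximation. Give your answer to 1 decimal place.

37.1 years

t = ln(10) / ln(1 + 0.064) = 2.3026 / 0.062035 ≈ 37.12.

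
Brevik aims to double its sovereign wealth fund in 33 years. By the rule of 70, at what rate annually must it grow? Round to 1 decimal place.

70 / 33 ≈ 2.12, so about 2.1% annually.

2.1% annually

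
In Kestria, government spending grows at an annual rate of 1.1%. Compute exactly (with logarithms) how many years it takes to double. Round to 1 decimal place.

t = ln(2) / ln(1 + 0.011) = 0.6931 / 0.010940 ≈ 63.35.

63.4 years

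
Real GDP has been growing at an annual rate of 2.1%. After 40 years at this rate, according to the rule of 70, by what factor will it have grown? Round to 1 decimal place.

Doubles every ≈ 33.33 years (70/2.1).
40 years is 1.20 doublings; 2^1.20 ≈ 2.3×.

around 2.3 times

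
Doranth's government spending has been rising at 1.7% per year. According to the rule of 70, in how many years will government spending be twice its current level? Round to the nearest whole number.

At 1.7%, doubling takes about 70/1.7 = 41.18 years.

roughly 41 years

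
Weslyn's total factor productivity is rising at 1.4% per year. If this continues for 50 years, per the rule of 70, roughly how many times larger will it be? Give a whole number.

around 2 times

At 1.4% one doubling takes ≈ 50.00 years; 50 years is 1 of them, so ×2.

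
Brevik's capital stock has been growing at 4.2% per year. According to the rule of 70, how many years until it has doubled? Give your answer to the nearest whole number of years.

roughly 17 years

At 4.2%, doubling takes about 70/4.2 = 16.67 years.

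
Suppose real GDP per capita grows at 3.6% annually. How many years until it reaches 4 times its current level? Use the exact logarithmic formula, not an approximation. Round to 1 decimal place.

t = ln(4) / ln(1 + 0.036) = 1.3863 / 0.035367 ≈ 39.20.

39.2 years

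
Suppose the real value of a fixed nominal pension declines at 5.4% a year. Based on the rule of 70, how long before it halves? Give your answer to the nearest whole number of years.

approximately 13 years

The rule works in reverse for decay: 70/5.4 ≈ 12.96 years to halve.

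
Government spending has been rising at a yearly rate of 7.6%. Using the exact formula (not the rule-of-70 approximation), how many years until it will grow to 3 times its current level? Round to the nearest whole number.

t = ln(3) / ln(1 + 0.076) = 1.0986 / 0.073250 ≈ 15.00.
≈ 15 years.

15 years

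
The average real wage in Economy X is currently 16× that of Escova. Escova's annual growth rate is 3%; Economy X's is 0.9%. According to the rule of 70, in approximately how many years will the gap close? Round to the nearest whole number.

Escova gains on Economy X at 3% − 0.9% = 2.1 points a year.
At that relative rate the gap halves every 70/2.1 ≈ 33.33 years.
A 16× gap closes after 4 halvings: 4 × 33.33 ≈ 133 years.

133 years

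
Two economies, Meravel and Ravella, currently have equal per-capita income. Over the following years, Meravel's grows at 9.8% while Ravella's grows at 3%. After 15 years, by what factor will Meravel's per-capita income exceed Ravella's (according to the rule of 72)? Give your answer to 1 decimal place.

Rate gap = 9.8% − 3% = 6.8 points.
The ratio doubles every 72/6.8 ≈ 10.59 years.
15/10.59 ≈ 1.42 doublings → ratio ≈ 2^1.42 ≈ 2.7.

≈ 2.7 times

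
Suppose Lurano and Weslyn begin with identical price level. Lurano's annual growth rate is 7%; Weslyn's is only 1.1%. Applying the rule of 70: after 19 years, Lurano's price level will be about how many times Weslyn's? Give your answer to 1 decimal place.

3.0 times

Only the 5.9-point difference matters.
70/5.9 ≈ 11.86 years per doubling of the ratio; 19 years gives 1.60 doublings, so ≈ 3.0×.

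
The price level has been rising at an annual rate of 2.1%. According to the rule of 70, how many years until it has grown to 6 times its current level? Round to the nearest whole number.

One doubling takes 70/2.1 = 33.33 years.
6× is log₂ 6 ≈ 2.58 doublings, so ≈ 2.58 × 33.33 = 86 years.

about 86 years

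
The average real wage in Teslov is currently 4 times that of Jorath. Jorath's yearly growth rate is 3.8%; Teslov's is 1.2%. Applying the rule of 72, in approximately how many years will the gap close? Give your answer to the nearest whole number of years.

around 55 years

The growth-rate gap is 3.8% − 1.2% = 2.6 percentage points.
So the ratio between them halves every 72/2.6 ≈ 27.69 years.
A 4 times gap closes after 2 halvings: 2 × 27.69 ≈ 55 years.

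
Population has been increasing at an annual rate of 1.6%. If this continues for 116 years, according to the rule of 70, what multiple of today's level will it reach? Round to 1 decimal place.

≈ 6.3 times

Doubles every ≈ 43.75 years (70/1.6).
116 years is 2.65 doublings; 2^2.65 ≈ 6.3×.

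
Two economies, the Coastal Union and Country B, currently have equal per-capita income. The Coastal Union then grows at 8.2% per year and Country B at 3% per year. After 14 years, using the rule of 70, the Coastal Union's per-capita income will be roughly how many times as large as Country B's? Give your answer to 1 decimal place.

the Coastal Union pulls ahead at 5.2 pp per year, so the ratio doubles every 70/5.2 ≈ 13.46 years.
In 14 years that's 1.04 doublings: 2^1.04 ≈ 2.1.

about 2.1 times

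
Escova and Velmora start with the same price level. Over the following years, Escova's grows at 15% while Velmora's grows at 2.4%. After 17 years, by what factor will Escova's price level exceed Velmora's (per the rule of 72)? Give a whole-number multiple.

around 8 times

Rate gap = 15% − 2.4% = 12.6 points.
The ratio doubles every 72/12.6 ≈ 5.71 years.
17/5.71 ≈ 2.98 doublings → ratio ≈ 2^2.98 ≈ 8.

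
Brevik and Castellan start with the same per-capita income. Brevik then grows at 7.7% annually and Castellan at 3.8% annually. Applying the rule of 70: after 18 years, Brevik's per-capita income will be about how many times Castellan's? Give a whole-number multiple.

Only the 3.9-point difference matters.
70/3.9 ≈ 17.95 years per doubling of the ratio; 18 years gives 1.00 doublings, so ≈ 2×.

about 2 times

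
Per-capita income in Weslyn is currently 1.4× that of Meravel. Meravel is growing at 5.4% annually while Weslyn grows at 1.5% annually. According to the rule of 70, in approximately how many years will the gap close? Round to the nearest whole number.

What matters is the difference: 3.9 pp.
Rule of 70 on the gap: the ratio halves every 70/3.9 ≈ 17.95 years.
A 1.4× gap takes log₂(1.4) ≈ 0.49 halvings to close: 0.49 × 17.95 ≈ 9 years.

roughly 9 years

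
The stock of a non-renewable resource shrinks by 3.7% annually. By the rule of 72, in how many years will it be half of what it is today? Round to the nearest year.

Halving time ≈ 72 / 3.7 = 19.46 → 19 years.

approximately 19 years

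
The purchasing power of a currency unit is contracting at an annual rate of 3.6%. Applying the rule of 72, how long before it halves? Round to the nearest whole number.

about 20 years

Falling at 3.6%, it halves about every 72/3.6 = 20.00 years.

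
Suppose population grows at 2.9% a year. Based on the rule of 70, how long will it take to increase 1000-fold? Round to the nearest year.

At 2.9% it doubles every 70/2.9 ≈ 24.14 years.
1000× is log₂ 1000 ≈ 9.97 doublings, so ≈ 9.97 × 24.14 = 241 years.

roughly 241 years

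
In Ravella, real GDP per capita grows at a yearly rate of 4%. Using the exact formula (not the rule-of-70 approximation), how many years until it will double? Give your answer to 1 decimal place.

17.7 years

t = ln(2) / ln(1 + 0.04) = 0.6931 / 0.039221 ≈ 17.67.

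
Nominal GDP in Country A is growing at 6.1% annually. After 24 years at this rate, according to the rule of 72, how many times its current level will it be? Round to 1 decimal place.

Doubles every ≈ 11.80 years (72/6.1).
24 years is 2.03 doublings; 2^2.03 ≈ 4.1×.

4.1 times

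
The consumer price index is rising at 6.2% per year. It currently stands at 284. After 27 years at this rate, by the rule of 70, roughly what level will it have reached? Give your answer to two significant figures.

approximately 1500

It doubles every 70/6.2 ≈ 11.29 years, so 27 years is 2.39 doublings.
2^2.39 ≈ 5.24; 284 × 5.24 ≈ 1500.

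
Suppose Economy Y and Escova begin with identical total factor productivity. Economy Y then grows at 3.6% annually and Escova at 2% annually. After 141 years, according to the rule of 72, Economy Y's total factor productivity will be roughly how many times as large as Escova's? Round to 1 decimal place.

Only the 1.6-point difference matters.
72/1.6 ≈ 45.00 years per doubling of the ratio; 141 years gives 3.13 doublings, so ≈ 8.8×.

around 8.8 times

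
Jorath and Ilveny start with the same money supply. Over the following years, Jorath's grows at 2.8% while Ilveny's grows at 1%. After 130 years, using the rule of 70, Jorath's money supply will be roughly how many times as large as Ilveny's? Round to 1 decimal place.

Rate gap = 2.8% − 1% = 1.8 points.
The ratio doubles every 70/1.8 ≈ 38.89 years.
130/38.89 ≈ 3.34 doublings → ratio ≈ 2^3.34 ≈ 10.1.

≈ 10.1 times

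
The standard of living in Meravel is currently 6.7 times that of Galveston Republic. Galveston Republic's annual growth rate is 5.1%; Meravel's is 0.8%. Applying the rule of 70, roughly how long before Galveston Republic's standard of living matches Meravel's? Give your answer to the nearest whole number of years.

The growth-rate gap is 5.1% − 0.8% = 4.3 percentage points.
So the ratio between them halves every 70/4.3 ≈ 16.28 years.
A 6.7 times gap takes log₂(6.7) ≈ 2.74 halvings to close: 2.74 × 16.28 ≈ 45 years.

about 45 years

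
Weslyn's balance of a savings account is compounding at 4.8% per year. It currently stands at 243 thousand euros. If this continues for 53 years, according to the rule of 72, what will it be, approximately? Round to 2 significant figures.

It doubles every 72/4.8 ≈ 15.00 years, so 53 years is 3.53 doublings.
2^3.53 ≈ 11.55; 243 × 11.55 ≈ 2800 thousand euros.

≈ 2800 thousand euros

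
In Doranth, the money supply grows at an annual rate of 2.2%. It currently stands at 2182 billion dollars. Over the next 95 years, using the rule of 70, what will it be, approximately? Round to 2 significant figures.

≈ 17000 billion dollars

It doubles every 70/2.2 ≈ 31.82 years, so 95 years is 2.99 doublings.
2^2.99 ≈ 7.94; 2182 × 7.94 ≈ 17000 billion dollars.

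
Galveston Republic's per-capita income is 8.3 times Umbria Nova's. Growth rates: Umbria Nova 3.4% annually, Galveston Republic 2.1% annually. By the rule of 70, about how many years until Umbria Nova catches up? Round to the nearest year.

What matters is the difference: 1.3 pp.
Rule of 70 on the gap: the ratio halves every 70/1.3 ≈ 53.85 years.
An 8.3 times gap takes log₂(8.3) ≈ 3.05 halvings to close: 3.05 × 53.85 ≈ 164 years.

around 164 years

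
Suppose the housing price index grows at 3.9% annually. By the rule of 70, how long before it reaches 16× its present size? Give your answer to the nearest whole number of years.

about 72 years

At 3.9% it doubles every 70/3.9 ≈ 17.95 years.
16× is 4 doublings, so 4 × 17.95 ≈ 72 years.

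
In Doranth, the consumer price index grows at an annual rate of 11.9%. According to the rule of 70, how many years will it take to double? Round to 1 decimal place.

5.9 years

Doubling time ≈ 70 / 11.9 = 5.88 years.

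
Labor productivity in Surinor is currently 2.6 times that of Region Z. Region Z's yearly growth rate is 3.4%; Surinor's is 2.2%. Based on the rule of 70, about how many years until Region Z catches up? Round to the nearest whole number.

The growth-rate gap is 3.4% − 2.2% = 1.2 percentage points.
So the ratio between them halves every 70/1.2 ≈ 58.33 years.
A 2.6 times gap takes log₂(2.6) ≈ 1.38 halvings to close: 1.38 × 58.33 ≈ 80 years.

approximately 80 years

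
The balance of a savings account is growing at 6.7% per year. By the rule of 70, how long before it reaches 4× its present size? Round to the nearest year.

One doubling takes 70/6.7 = 10.45 years.
Getting to 4× needs 2 doublings: 2 × 10.45 ≈ 21 years.

around 21 years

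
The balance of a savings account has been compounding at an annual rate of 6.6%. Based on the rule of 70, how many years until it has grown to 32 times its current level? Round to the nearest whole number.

Doubling time ≈ 70/6.6 = 10.61 years.
Getting to 32× needs 5 doublings: 5 × 10.61 ≈ 53 years.

around 53 years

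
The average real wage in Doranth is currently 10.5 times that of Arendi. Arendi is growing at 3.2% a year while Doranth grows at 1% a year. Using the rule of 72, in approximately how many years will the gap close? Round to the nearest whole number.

≈ 111 years

The growth-rate gap is 3.2% − 1% = 2.2 percentage points.
So the ratio between them halves every 72/2.2 ≈ 32.73 years.
A 10.5 times gap takes log₂(10.5) ≈ 3.39 halvings to close: 3.39 × 32.73 ≈ 111 years.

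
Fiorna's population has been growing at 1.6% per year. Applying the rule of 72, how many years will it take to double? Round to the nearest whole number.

72/1.6 ≈ 45.00, so it doubles roughly every 45 years.

approximately 45 years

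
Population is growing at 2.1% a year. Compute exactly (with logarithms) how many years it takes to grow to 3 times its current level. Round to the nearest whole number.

t = ln(3) / ln(1 + 0.021) = 1.0986 / 0.020783 ≈ 52.86.
≈ 53 years.

53 years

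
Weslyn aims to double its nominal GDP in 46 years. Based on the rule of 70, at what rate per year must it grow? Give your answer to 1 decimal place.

70 / 46 ≈ 1.52, so about 1.5% per year.

approximately 1.5%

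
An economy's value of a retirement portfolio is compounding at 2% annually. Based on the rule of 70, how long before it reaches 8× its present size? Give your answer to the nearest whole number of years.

At 2% it doubles every 70/2 ≈ 35.00 years.
8 = 2^3, so 3 doublings → 105 years.

roughly 105 years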